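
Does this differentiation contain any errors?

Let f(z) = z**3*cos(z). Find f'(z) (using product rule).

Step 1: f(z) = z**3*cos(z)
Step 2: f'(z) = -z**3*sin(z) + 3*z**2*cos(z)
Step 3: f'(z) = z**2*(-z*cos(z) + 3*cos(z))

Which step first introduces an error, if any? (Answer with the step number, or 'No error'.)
Step 3

Step 3 is incorrect due to a wrong trig function.
The step shows: z**2*(-z*cos(z) + 3*cos(z))
The correct value should be: z**2*(-z*sin(z) + 3*cos(z))

Explanation: sin(z) was incorrectly written as cos(z): the term z**2*(-z*sin(z) + 3*cos(z)) was incorrectly written as z**2*(-z*cos(z) + 3*cos(z))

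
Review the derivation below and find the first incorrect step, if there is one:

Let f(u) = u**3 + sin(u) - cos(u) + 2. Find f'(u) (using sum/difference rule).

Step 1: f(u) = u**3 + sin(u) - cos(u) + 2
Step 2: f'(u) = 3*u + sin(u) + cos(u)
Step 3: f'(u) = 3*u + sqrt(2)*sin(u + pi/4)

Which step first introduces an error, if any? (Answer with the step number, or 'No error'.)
Step 2

Step 2 is incorrect due to a wrong exponent.
The step shows: 3*u + sin(u) + cos(u)
The correct value should be: 3*u**2 + sin(u) + cos(u)

Explanation: The exponent 2 on u was incorrectly written as 1: the term 3*u**2 was incorrectly written as 3*u
The later steps are derived from this incorrect expression, so the error originates in Step 2.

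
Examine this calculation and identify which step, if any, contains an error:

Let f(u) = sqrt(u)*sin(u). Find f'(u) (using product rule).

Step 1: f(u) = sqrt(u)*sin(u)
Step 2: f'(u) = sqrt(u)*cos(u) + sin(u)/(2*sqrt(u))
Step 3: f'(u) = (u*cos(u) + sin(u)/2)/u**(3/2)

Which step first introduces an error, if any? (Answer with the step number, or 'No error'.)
Step 3

Step 3 is incorrect due to a wrong exponent.
The step shows: (u*cos(u) + sin(u)/2)/u**(3/2)
The correct value should be: (u*cos(u) + sin(u)/2)/sqrt(u)

Explanation: The exponent -1/2 on u was incorrectly written as -3/2: the term (u*cos(u) + sin(u)/2)/sqrt(u) was incorrectly written as (u*cos(u) + sin(u)/2)/u**(3/2)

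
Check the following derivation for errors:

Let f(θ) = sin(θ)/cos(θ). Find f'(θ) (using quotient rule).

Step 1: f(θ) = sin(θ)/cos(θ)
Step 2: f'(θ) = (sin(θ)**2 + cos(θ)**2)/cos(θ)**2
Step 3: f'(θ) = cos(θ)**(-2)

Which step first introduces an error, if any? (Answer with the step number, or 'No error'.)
No error

All steps in this derivation are correct.
The final answer f'(θ) = cos(θ)**(-2) is valid.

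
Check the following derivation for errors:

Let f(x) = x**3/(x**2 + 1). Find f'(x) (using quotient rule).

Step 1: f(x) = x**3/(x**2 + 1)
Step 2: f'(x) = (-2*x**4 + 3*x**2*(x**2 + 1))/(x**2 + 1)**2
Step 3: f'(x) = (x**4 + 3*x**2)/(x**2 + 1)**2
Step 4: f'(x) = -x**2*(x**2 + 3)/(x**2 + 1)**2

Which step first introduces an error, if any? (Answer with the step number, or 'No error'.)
Step 4

Step 4 is incorrect due to a sign flip.
The step shows: -x**2*(x**2 + 3)/(x**2 + 1)**2
The correct value should be: x**2*(x**2 + 3)/(x**2 + 1)**2

Explanation: The sign of the whole expression was flipped: the term x**2*(x**2 + 3)/(x**2 + 1)**2 was incorrectly written as -x**2*(x**2 + 3)/(x**2 + 1)**2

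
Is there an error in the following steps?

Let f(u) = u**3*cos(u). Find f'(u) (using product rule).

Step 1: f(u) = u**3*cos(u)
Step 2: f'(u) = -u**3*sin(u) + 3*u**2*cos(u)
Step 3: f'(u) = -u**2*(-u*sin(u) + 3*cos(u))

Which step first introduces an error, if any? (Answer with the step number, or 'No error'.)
Step 3

Step 3 is incorrect due to a sign flip.
The step shows: -u**2*(-u*sin(u) + 3*cos(u))
The correct value should be: u**2*(-u*sin(u) + 3*cos(u))

Explanation: The sign of the whole expression was flipped: the term u**2*(-u*sin(u) + 3*cos(u)) was incorrectly written as -u**2*(-u*sin(u) + 3*cos(u))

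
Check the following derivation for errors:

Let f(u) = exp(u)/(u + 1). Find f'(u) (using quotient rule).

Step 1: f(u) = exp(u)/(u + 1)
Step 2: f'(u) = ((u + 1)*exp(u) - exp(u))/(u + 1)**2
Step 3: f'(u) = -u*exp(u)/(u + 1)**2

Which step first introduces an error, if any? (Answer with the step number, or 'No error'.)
Step 3

Step 3 is incorrect due to a sign flip.
The step shows: -u*exp(u)/(u + 1)**2
The correct value should be: u*exp(u)/(u + 1)**2

Explanation: The sign of the whole expression was flipped: the term u*exp(u)/(u + 1)**2 was incorrectly written as -u*exp(u)/(u + 1)**2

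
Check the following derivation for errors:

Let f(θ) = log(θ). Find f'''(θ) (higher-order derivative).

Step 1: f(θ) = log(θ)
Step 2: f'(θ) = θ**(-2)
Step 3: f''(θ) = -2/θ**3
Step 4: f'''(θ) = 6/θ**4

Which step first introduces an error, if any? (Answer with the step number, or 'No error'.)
Step 2

Step 2 is incorrect due to a wrong exponent.
The step shows: θ**(-2)
The correct value should be: 1/θ

Explanation: The exponent -1 on θ was incorrectly written as -2: the term 1/θ was incorrectly written as θ**(-2)
The later steps are derived from this incorrect expression, so the error originates in Step 2.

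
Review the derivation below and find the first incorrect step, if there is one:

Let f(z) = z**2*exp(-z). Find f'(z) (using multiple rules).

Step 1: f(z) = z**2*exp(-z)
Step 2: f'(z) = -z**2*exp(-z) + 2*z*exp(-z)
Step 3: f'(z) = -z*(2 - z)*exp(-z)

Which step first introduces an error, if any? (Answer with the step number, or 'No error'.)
Step 3

Step 3 is incorrect due to a sign flip.
The step shows: -z*(2 - z)*exp(-z)
The correct value should be: z*(2 - z)*exp(-z)

Explanation: The sign of the whole expression was flipped: the term z*(2 - z)*exp(-z) was incorrectly written as -z*(2 - z)*exp(-z)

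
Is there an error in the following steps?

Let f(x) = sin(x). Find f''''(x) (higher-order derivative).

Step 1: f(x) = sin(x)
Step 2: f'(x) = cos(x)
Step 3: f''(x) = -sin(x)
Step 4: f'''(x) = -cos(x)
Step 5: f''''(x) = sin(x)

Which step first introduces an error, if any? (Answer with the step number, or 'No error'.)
No error

All steps in this derivation are correct.
The final answer f''''(x) = sin(x) is valid.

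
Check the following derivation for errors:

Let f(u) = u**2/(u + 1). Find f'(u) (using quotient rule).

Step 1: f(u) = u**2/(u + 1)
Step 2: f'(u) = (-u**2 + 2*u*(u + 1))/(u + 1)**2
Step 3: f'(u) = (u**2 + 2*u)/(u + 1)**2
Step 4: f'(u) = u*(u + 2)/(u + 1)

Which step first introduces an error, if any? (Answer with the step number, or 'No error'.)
Step 4

Step 4 is incorrect due to a wrong exponent.
The step shows: u*(u + 2)/(u + 1)
The correct value should be: u*(u + 2)/(u + 1)**2

Explanation: The exponent -2 on u + 1 was incorrectly written as -1: the term u*(u + 2)/(u + 1)**2 was incorrectly written as u*(u + 2)/(u + 1)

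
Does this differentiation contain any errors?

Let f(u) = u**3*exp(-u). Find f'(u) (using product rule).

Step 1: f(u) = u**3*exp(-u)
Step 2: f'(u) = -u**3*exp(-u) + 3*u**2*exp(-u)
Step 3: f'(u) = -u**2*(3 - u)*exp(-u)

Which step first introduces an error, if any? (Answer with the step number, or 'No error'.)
Step 3

Step 3 is incorrect due to a sign flip.
The step shows: -u**2*(3 - u)*exp(-u)
The correct value should be: u**2*(3 - u)*exp(-u)

Explanation: The sign of the whole expression was flipped: the term u**2*(3 - u)*exp(-u) was incorrectly written as -u**2*(3 - u)*exp(-u)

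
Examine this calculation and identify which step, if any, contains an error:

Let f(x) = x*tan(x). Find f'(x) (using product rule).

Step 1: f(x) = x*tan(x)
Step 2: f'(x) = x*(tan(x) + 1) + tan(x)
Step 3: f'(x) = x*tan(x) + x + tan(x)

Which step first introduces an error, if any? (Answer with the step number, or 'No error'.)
Step 2

Step 2 is incorrect due to a wrong exponent.
The step shows: x*(tan(x) + 1) + tan(x)
The correct value should be: x*(tan(x)**2 + 1) + tan(x)

Explanation: The exponent 2 on tan(x) was incorrectly written as 1: the term x*(tan(x)**2 + 1) was incorrectly written as x*(tan(x) + 1)
The later steps are derived from this incorrect expression, so the error originates in Step 2.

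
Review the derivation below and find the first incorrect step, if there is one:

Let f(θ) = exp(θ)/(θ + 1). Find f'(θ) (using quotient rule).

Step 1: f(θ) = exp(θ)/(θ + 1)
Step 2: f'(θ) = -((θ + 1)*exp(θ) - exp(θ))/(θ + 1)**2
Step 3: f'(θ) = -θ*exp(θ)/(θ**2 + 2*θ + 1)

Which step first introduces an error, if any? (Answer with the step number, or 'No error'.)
Step 2

Step 2 is incorrect due to a sign flip.
The step shows: -((θ + 1)*exp(θ) - exp(θ))/(θ + 1)**2
The correct value should be: ((θ + 1)*exp(θ) - exp(θ))/(θ + 1)**2

Explanation: The sign of the whole expression was flipped: the term ((θ + 1)*exp(θ) - exp(θ))/(θ + 1)**2 was incorrectly written as -((θ + 1)*exp(θ) - exp(θ))/(θ + 1)**2
The later steps are derived from this incorrect expression, so the error originates in Step 2.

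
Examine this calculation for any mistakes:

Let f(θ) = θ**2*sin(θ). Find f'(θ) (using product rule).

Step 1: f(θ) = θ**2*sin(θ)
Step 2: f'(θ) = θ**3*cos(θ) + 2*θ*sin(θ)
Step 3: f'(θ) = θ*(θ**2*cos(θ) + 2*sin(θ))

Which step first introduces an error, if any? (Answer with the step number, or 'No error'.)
Step 2

Step 2 is incorrect due to a wrong exponent.
The step shows: θ**3*cos(θ) + 2*θ*sin(θ)
The correct value should be: θ**2*cos(θ) + 2*θ*sin(θ)

Explanation: The exponent 2 on θ was incorrectly written as 3: the term θ**2*cos(θ) was incorrectly written as θ**3*cos(θ)
The later steps are derived from this incorrect expression, so the error originates in Step 2.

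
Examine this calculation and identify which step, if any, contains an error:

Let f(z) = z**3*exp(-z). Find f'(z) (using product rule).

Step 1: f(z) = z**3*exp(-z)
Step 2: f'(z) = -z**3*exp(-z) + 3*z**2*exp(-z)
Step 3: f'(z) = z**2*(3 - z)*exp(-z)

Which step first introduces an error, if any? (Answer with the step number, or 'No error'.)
No error

All steps in this derivation are correct.
The final answer f'(z) = z**2*(3 - z)*exp(-z) is valid.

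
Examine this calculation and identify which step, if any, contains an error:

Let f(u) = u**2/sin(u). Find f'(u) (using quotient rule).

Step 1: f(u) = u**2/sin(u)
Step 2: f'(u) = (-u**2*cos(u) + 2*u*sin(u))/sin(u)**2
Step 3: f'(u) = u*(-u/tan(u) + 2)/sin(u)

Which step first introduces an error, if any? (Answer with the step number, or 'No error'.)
No error

All steps in this derivation are correct.
The final answer f'(u) = u*(-u/tan(u) + 2)/sin(u) is valid.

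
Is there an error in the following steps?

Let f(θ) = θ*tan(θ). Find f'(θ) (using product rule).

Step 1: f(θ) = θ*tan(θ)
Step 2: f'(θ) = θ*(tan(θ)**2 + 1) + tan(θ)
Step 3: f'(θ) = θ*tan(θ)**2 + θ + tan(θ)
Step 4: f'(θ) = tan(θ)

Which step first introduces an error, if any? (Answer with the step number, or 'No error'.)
Step 4

Step 4 is incorrect due to a dropped term.
The step shows: tan(θ)
The correct value should be: θ/cos(θ)**2 + tan(θ)

Explanation: A term was dropped: the term θ/cos(θ)**2 was incorrectly omitted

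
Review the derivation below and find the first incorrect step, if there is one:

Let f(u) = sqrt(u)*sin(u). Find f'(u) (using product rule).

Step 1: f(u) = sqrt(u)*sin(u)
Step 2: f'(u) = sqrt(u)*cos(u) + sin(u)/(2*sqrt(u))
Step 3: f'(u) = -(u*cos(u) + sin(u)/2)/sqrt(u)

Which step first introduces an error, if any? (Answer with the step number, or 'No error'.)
Step 3

Step 3 is incorrect due to a sign flip.
The step shows: -(u*cos(u) + sin(u)/2)/sqrt(u)
The correct value should be: (u*cos(u) + sin(u)/2)/sqrt(u)

Explanation: The sign of the whole expression was flipped: the term (u*cos(u) + sin(u)/2)/sqrt(u) was incorrectly written as -(u*cos(u) + sin(u)/2)/sqrt(u)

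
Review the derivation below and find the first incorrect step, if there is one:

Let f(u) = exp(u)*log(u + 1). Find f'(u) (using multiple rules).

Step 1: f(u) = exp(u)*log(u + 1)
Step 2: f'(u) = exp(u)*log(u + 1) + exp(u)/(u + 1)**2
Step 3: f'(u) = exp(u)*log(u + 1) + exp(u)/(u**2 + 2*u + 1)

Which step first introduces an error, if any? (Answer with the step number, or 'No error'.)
Step 2

Step 2 is incorrect due to a wrong exponent.
The step shows: exp(u)*log(u + 1) + exp(u)/(u + 1)**2
The correct value should be: exp(u)*log(u + 1) + exp(u)/(u + 1)

Explanation: The exponent -1 on u + 1 was incorrectly written as -2: the term exp(u)/(u + 1) was incorrectly written as exp(u)/(u + 1)**2
The later steps are derived from this incorrect expression, so the error originates in Step 2.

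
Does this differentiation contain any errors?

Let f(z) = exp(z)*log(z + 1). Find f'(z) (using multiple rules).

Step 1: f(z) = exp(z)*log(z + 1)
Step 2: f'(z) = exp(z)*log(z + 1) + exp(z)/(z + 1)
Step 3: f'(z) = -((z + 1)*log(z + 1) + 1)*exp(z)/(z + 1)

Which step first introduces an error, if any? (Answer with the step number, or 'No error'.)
Step 3

Step 3 is incorrect due to a sign flip.
The step shows: -((z + 1)*log(z + 1) + 1)*exp(z)/(z + 1)
The correct value should be: ((z + 1)*log(z + 1) + 1)*exp(z)/(z + 1)

Explanation: The sign of the whole expression was flipped: the term ((z + 1)*log(z + 1) + 1)*exp(z)/(z + 1) was incorrectly written as -((z + 1)*log(z + 1) + 1)*exp(z)/(z + 1)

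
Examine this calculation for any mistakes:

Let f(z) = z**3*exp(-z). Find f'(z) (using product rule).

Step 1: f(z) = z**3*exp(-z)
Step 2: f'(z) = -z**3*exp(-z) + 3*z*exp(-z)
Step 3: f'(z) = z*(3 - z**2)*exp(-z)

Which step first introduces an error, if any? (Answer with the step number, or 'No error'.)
Step 2

Step 2 is incorrect due to a wrong exponent.
The step shows: -z**3*exp(-z) + 3*z*exp(-z)
The correct value should be: -z**3*exp(-z) + 3*z**2*exp(-z)

Explanation: The exponent 2 on z was incorrectly written as 1: the term 3*z**2*exp(-z) was incorrectly written as 3*z*exp(-z)
The later steps are derived from this incorrect expression, so the error originates in Step 2.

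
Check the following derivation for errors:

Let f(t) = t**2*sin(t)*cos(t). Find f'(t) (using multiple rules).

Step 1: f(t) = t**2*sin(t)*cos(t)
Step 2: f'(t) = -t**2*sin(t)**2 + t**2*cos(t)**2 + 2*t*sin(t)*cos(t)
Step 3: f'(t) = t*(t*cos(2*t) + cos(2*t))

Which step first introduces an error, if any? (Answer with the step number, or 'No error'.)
Step 3

Step 3 is incorrect due to a wrong trig function.
The step shows: t*(t*cos(2*t) + cos(2*t))
The correct value should be: t*(t*cos(2*t) + sin(2*t))

Explanation: sin(2*t) was incorrectly written as cos(2*t): the term t*(t*cos(2*t) + sin(2*t)) was incorrectly written as t*(t*cos(2*t) + cos(2*t))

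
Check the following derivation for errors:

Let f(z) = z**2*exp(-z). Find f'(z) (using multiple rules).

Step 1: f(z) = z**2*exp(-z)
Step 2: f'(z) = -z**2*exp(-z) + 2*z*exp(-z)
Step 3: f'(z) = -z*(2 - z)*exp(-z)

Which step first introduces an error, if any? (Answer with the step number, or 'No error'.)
Step 3

Step 3 is incorrect due to a sign flip.
The step shows: -z*(2 - z)*exp(-z)
The correct value should be: z*(2 - z)*exp(-z)

Explanation: The sign of the whole expression was flipped: the term z*(2 - z)*exp(-z) was incorrectly written as -z*(2 - z)*exp(-z)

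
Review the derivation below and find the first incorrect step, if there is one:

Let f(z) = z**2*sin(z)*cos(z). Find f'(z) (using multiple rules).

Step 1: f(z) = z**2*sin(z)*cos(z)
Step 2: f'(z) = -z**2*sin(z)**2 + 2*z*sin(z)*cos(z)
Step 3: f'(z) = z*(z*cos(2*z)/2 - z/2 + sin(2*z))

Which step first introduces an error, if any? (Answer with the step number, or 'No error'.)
Step 2

Step 2 is incorrect due to a dropped term.
The step shows: -z**2*sin(z)**2 + 2*z*sin(z)*cos(z)
The correct value should be: -z**2*sin(z)**2 + z**2*cos(z)**2 + 2*z*sin(z)*cos(z)

Explanation: A term was dropped: the term z**2*cos(z)**2 was incorrectly omitted
The later steps are derived from this incorrect expression, so the error originates in Step 2.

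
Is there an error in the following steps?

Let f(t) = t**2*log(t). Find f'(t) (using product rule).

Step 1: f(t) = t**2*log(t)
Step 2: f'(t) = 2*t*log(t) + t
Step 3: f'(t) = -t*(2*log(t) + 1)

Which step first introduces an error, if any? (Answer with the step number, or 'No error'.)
Step 3

Step 3 is incorrect due to a sign flip.
The step shows: -t*(2*log(t) + 1)
The correct value should be: t*(2*log(t) + 1)

Explanation: The sign of the whole expression was flipped: the term t*(2*log(t) + 1) was incorrectly written as -t*(2*log(t) + 1)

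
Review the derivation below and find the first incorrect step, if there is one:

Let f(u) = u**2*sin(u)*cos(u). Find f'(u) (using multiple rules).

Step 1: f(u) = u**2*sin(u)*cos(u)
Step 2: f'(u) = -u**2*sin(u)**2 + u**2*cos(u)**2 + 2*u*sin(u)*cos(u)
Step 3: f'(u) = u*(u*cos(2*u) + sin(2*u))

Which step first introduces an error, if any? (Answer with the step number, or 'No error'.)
No error

All steps in this derivation are correct.
The final answer f'(u) = u*(u*cos(2*u) + sin(2*u)) is valid.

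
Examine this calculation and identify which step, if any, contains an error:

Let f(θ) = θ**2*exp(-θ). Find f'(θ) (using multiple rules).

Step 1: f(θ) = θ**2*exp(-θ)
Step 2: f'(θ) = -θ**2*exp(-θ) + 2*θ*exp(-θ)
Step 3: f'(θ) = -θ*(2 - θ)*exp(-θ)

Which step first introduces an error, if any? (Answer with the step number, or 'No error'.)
Step 3

Step 3 is incorrect due to a sign flip.
The step shows: -θ*(2 - θ)*exp(-θ)
The correct value should be: θ*(2 - θ)*exp(-θ)

Explanation: The sign of the whole expression was flipped: the term θ*(2 - θ)*exp(-θ) was incorrectly written as -θ*(2 - θ)*exp(-θ)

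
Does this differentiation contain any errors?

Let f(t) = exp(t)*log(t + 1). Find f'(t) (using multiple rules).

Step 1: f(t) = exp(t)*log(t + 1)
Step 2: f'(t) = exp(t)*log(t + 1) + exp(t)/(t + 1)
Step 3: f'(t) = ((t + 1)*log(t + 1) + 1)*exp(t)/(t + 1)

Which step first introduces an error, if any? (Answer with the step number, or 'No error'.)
No error

All steps in this derivation are correct.
The final answer f'(t) = ((t + 1)*log(t + 1) + 1)*exp(t)/(t + 1) is valid.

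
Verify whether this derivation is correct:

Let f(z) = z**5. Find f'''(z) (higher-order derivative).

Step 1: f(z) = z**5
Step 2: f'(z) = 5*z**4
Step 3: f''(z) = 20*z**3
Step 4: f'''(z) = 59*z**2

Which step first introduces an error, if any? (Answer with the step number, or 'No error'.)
Step 4

Step 4 is incorrect due to a wrong coefficient.
The step shows: 59*z**2
The correct value should be: 60*z**2

Explanation: The coefficient 60 was incorrectly written as 59: the term 60*z**2 was incorrectly written as 59*z**2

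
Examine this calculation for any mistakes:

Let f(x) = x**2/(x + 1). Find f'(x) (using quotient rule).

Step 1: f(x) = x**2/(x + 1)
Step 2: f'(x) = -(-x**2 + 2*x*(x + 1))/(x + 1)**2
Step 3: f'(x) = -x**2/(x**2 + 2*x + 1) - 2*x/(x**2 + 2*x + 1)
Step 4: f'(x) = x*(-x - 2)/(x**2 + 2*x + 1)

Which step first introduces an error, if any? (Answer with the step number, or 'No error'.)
Step 2

Step 2 is incorrect due to a sign flip.
The step shows: -(-x**2 + 2*x*(x + 1))/(x + 1)**2
The correct value should be: (-x**2 + 2*x*(x + 1))/(x + 1)**2

Explanation: The sign of the whole expression was flipped: the term (-x**2 + 2*x*(x + 1))/(x + 1)**2 was incorrectly written as -(-x**2 + 2*x*(x + 1))/(x + 1)**2
The later steps are derived from this incorrect expression, so the error originates in Step 2.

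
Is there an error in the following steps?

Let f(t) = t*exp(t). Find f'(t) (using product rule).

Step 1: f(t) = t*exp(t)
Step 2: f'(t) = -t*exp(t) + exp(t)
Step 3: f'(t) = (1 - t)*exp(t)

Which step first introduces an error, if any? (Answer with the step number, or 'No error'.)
Step 2

Step 2 is incorrect due to a sign flip.
The step shows: -t*exp(t) + exp(t)
The correct value should be: t*exp(t) + exp(t)

Explanation: The sign of one term was flipped: the term t*exp(t) was incorrectly written as -t*exp(t)
The later steps are derived from this incorrect expression, so the error originates in Step 2.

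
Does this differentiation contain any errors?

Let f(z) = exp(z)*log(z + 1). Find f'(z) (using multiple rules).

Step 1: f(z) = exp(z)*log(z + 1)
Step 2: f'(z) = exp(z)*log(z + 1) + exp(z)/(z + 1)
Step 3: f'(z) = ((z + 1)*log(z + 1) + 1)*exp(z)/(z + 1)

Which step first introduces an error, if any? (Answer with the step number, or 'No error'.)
No error

All steps in this derivation are correct.
The final answer f'(z) = ((z + 1)*log(z + 1) + 1)*exp(z)/(z + 1) is valid.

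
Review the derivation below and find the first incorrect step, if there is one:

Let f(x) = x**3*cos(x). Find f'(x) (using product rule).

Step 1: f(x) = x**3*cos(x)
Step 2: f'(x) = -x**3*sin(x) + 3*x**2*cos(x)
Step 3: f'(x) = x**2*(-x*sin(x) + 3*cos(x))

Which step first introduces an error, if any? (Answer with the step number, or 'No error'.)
No error

All steps in this derivation are correct.
The final answer f'(x) = x**2*(-x*sin(x) + 3*cos(x)) is valid.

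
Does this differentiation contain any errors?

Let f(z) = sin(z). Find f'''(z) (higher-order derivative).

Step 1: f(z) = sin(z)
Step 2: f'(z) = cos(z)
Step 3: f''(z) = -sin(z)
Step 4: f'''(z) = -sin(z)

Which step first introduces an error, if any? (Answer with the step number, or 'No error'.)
Step 4

Step 4 is incorrect due to a wrong trig function.
The step shows: -sin(z)
The correct value should be: -cos(z)

Explanation: cos(z) was incorrectly written as sin(z): the term -cos(z) was incorrectly written as -sin(z)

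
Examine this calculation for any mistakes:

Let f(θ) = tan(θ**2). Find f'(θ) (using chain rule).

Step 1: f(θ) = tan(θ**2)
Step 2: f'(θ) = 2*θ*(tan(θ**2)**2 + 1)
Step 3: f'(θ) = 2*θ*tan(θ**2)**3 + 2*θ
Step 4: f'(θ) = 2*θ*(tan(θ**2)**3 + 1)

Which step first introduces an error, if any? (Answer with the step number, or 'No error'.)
Step 3

Step 3 is incorrect due to a wrong exponent.
The step shows: 2*θ*tan(θ**2)**3 + 2*θ
The correct value should be: 2*θ*tan(θ**2)**2 + 2*θ

Explanation: The exponent 2 on tan(θ**2) was incorrectly written as 3: the term 2*θ*tan(θ**2)**2 was incorrectly written as 2*θ*tan(θ**2)**3
The later steps are derived from this incorrect expression, so the error originates in Step 3.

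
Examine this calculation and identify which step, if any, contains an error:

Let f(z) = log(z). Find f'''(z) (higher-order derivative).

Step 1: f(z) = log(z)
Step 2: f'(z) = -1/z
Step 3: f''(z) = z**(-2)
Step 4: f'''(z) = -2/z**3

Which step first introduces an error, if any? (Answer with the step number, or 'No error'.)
Step 2

Step 2 is incorrect due to a sign flip.
The step shows: -1/z
The correct value should be: 1/z

Explanation: The sign of the whole expression was flipped: the term 1/z was incorrectly written as -1/z
The later steps are derived from this incorrect expression, so the error originates in Step 2.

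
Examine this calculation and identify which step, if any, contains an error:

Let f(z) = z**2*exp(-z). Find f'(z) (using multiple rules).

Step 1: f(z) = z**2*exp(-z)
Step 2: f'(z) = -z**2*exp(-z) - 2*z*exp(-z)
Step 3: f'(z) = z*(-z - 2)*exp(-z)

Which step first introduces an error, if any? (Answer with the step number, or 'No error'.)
Step 2

Step 2 is incorrect due to a sign flip.
The step shows: -z**2*exp(-z) - 2*z*exp(-z)
The correct value should be: -z**2*exp(-z) + 2*z*exp(-z)

Explanation: The sign of one term was flipped: the term 2*z*exp(-z) was incorrectly written as -2*z*exp(-z)
The later steps are derived from this incorrect expression, so the error originates in Step 2.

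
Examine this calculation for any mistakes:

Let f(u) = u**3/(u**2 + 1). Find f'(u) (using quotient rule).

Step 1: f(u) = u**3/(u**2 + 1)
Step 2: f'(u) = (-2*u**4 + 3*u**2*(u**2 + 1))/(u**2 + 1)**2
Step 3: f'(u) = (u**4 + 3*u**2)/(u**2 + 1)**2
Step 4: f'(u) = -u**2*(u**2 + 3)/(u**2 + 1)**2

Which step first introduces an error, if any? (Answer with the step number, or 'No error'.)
Step 4

Step 4 is incorrect due to a sign flip.
The step shows: -u**2*(u**2 + 3)/(u**2 + 1)**2
The correct value should be: u**2*(u**2 + 3)/(u**2 + 1)**2

Explanation: The sign of the whole expression was flipped: the term u**2*(u**2 + 3)/(u**2 + 1)**2 was incorrectly written as -u**2*(u**2 + 3)/(u**2 + 1)**2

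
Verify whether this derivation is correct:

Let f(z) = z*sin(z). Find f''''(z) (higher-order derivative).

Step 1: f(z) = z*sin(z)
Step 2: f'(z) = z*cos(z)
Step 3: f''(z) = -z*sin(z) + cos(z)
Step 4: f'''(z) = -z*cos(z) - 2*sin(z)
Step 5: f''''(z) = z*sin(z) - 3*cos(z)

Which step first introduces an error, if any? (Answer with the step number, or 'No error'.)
Step 2

Step 2 is incorrect due to a dropped term.
The step shows: z*cos(z)
The correct value should be: z*cos(z) + sin(z)

Explanation: A term was dropped: the term sin(z) was incorrectly omitted
The later steps are derived from this incorrect expression, so the error originates in Step 2.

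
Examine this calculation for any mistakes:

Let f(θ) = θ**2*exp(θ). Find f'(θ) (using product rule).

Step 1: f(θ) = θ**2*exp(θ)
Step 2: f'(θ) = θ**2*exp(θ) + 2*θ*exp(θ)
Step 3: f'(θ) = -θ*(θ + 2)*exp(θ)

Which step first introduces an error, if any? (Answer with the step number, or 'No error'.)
Step 3

Step 3 is incorrect due to a sign flip.
The step shows: -θ*(θ + 2)*exp(θ)
The correct value should be: θ*(θ + 2)*exp(θ)

Explanation: The sign of the whole expression was flipped: the term θ*(θ + 2)*exp(θ) was incorrectly written as -θ*(θ + 2)*exp(θ)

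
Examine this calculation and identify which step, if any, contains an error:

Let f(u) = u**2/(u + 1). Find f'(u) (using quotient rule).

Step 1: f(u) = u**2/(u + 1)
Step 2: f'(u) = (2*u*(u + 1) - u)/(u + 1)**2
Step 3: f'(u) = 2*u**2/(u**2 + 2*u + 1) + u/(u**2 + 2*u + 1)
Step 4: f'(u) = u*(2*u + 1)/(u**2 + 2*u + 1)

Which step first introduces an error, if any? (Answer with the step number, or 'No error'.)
Step 2

Step 2 is incorrect due to a wrong exponent.
The step shows: (2*u*(u + 1) - u)/(u + 1)**2
The correct value should be: (-u**2 + 2*u*(u + 1))/(u + 1)**2

Explanation: The exponent 2 on u was incorrectly written as 1: the term (-u**2 + 2*u*(u + 1))/(u + 1)**2 was incorrectly written as (2*u*(u + 1) - u)/(u + 1)**2
The later steps are derived from this incorrect expression, so the error originates in Step 2.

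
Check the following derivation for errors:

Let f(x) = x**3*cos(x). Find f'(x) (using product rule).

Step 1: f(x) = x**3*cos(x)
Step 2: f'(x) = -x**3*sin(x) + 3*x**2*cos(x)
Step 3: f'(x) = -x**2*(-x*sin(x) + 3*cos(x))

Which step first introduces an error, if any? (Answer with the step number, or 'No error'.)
Step 3

Step 3 is incorrect due to a sign flip.
The step shows: -x**2*(-x*sin(x) + 3*cos(x))
The correct value should be: x**2*(-x*sin(x) + 3*cos(x))

Explanation: The sign of the whole expression was flipped: the term x**2*(-x*sin(x) + 3*cos(x)) was incorrectly written as -x**2*(-x*sin(x) + 3*cos(x))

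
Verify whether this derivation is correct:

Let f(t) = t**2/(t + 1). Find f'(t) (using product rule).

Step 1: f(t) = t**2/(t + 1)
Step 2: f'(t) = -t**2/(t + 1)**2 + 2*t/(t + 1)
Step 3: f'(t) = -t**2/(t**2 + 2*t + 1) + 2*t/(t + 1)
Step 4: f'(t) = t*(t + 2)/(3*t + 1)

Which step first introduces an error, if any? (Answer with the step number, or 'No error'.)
Step 4

Step 4 is incorrect due to a wrong exponent.
The step shows: t*(t + 2)/(3*t + 1)
The correct value should be: t*(t + 2)/(t**2 + 2*t + 1)

Explanation: The exponent 2 on t was incorrectly written as 1: the term t*(t + 2)/(t**2 + 2*t + 1) was incorrectly written as t*(t + 2)/(3*t + 1)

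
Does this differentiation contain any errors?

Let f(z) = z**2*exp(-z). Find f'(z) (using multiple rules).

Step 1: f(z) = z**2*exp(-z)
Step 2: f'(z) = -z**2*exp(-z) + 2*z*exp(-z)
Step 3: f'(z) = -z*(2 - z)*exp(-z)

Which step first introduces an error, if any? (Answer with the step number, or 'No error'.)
Step 3

Step 3 is incorrect due to a sign flip.
The step shows: -z*(2 - z)*exp(-z)
The correct value should be: z*(2 - z)*exp(-z)

Explanation: The sign of the whole expression was flipped: the term z*(2 - z)*exp(-z) was incorrectly written as -z*(2 - z)*exp(-z)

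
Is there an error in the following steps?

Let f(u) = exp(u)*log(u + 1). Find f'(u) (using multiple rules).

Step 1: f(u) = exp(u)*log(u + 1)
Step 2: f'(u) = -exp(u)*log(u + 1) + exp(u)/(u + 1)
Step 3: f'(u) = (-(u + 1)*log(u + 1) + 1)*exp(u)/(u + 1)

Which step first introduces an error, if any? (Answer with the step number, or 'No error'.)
Step 2

Step 2 is incorrect due to a sign flip.
The step shows: -exp(u)*log(u + 1) + exp(u)/(u + 1)
The correct value should be: exp(u)*log(u + 1) + exp(u)/(u + 1)

Explanation: The sign of one term was flipped: the term exp(u)*log(u + 1) was incorrectly written as -exp(u)*log(u + 1)
The later steps are derived from this incorrect expression, so the error originates in Step 2.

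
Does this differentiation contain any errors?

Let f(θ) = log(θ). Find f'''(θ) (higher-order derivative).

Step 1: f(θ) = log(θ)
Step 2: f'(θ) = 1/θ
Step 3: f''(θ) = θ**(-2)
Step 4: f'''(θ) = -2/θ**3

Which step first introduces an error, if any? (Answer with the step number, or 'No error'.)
Step 3

Step 3 is incorrect due to a sign flip.
The step shows: θ**(-2)
The correct value should be: -1/θ**2

Explanation: The sign of the whole expression was flipped: the term -1/θ**2 was incorrectly written as θ**(-2)
The later steps are derived from this incorrect expression, so the error originates in Step 3.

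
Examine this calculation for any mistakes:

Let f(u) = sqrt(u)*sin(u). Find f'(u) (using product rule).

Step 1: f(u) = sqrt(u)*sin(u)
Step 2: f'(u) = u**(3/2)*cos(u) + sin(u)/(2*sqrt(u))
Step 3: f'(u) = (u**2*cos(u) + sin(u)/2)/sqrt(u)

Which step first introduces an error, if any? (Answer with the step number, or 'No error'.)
Step 2

Step 2 is incorrect due to a wrong exponent.
The step shows: u**(3/2)*cos(u) + sin(u)/(2*sqrt(u))
The correct value should be: sqrt(u)*cos(u) + sin(u)/(2*sqrt(u))

Explanation: The exponent 1/2 on u was incorrectly written as 3/2: the term sqrt(u)*cos(u) was incorrectly written as u**(3/2)*cos(u)
The later steps are derived from this incorrect expression, so the error originates in Step 2.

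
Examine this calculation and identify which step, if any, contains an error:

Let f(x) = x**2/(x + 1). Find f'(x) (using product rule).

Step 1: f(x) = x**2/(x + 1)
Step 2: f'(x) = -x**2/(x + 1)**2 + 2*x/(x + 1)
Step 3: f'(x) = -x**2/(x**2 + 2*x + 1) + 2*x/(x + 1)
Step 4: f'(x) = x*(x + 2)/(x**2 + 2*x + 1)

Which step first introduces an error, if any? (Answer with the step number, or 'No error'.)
No error

All steps in this derivation are correct.
The final answer f'(x) = x*(x + 2)/(x**2 + 2*x + 1) is valid.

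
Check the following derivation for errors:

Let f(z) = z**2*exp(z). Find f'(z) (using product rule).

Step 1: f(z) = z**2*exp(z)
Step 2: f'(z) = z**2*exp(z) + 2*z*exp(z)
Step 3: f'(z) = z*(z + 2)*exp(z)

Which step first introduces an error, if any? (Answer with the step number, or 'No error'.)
No error

All steps in this derivation are correct.
The final answer f'(z) = z*(z + 2)*exp(z) is valid.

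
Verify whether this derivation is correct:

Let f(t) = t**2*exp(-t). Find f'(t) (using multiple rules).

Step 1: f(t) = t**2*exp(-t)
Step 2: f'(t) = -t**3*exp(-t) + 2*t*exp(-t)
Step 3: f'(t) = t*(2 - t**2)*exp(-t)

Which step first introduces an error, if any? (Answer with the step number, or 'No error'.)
Step 2

Step 2 is incorrect due to a wrong exponent.
The step shows: -t**3*exp(-t) + 2*t*exp(-t)
The correct value should be: -t**2*exp(-t) + 2*t*exp(-t)

Explanation: The exponent 2 on t was incorrectly written as 3: the term -t**2*exp(-t) was incorrectly written as -t**3*exp(-t)
The later steps are derived from this incorrect expression, so the error originates in Step 2.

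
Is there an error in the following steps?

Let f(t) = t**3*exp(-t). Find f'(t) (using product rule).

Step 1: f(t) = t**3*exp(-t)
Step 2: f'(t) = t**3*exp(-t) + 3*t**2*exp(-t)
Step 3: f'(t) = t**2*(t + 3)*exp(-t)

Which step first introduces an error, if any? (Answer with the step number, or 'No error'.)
Step 2

Step 2 is incorrect due to a sign flip.
The step shows: t**3*exp(-t) + 3*t**2*exp(-t)
The correct value should be: -t**3*exp(-t) + 3*t**2*exp(-t)

Explanation: The sign of one term was flipped: the term -t**3*exp(-t) was incorrectly written as t**3*exp(-t)
The later steps are derived from this incorrect expression, so the error originates in Step 2.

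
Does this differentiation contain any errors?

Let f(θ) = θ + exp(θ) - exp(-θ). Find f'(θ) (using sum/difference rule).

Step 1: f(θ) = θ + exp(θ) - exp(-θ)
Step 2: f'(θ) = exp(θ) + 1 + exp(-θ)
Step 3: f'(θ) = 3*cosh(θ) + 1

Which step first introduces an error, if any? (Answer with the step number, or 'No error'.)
Step 3

Step 3 is incorrect due to a wrong coefficient.
The step shows: 3*cosh(θ) + 1
The correct value should be: 2*cosh(θ) + 1

Explanation: The coefficient 2 was incorrectly written as 3: the term 2*cosh(θ) was incorrectly written as 3*cosh(θ)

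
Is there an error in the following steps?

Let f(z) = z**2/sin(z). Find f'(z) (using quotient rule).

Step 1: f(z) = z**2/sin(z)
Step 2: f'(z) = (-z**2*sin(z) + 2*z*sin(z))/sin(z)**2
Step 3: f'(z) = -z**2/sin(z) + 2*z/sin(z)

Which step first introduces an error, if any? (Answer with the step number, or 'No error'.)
Step 2

Step 2 is incorrect due to a wrong trig function.
The step shows: (-z**2*sin(z) + 2*z*sin(z))/sin(z)**2
The correct value should be: (-z**2*cos(z) + 2*z*sin(z))/sin(z)**2

Explanation: cos(z) was incorrectly written as sin(z): the term (-z**2*cos(z) + 2*z*sin(z))/sin(z)**2 was incorrectly written as (-z**2*sin(z) + 2*z*sin(z))/sin(z)**2
The later steps are derived from this incorrect expression, so the error originates in Step 2.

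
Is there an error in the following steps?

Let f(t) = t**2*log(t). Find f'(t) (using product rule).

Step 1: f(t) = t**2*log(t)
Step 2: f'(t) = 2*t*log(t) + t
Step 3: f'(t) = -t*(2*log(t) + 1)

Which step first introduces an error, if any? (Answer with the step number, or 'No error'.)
Step 3

Step 3 is incorrect due to a sign flip.
The step shows: -t*(2*log(t) + 1)
The correct value should be: t*(2*log(t) + 1)

Explanation: The sign of the whole expression was flipped: the term t*(2*log(t) + 1) was incorrectly written as -t*(2*log(t) + 1)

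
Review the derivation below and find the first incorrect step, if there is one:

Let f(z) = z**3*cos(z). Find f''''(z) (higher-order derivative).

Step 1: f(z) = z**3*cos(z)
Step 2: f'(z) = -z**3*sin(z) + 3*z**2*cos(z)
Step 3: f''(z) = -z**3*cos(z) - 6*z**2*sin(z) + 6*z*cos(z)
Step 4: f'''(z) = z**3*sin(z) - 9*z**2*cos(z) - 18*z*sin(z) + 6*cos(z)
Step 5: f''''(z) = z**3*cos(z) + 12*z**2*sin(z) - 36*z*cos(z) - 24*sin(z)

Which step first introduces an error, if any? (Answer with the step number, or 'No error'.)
No error

All steps in this derivation are correct.
The final answer f''''(z) = z**3*cos(z) + 12*z**2*sin(z) - 36*z*cos(z) - 24*sin(z) is valid.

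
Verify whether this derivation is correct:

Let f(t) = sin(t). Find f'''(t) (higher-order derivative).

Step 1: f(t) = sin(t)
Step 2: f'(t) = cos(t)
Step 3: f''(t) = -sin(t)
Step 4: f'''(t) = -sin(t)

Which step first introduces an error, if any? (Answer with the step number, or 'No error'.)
Step 4

Step 4 is incorrect due to a wrong trig function.
The step shows: -sin(t)
The correct value should be: -cos(t)

Explanation: cos(t) was incorrectly written as sin(t): the term -cos(t) was incorrectly written as -sin(t)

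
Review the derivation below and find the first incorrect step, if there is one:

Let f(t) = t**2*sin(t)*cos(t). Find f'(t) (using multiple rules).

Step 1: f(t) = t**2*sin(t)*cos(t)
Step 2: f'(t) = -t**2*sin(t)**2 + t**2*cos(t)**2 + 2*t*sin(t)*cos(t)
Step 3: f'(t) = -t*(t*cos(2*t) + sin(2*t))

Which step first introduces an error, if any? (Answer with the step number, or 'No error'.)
Step 3

Step 3 is incorrect due to a sign flip.
The step shows: -t*(t*cos(2*t) + sin(2*t))
The correct value should be: t*(t*cos(2*t) + sin(2*t))

Explanation: The sign of the whole expression was flipped: the term t*(t*cos(2*t) + sin(2*t)) was incorrectly written as -t*(t*cos(2*t) + sin(2*t))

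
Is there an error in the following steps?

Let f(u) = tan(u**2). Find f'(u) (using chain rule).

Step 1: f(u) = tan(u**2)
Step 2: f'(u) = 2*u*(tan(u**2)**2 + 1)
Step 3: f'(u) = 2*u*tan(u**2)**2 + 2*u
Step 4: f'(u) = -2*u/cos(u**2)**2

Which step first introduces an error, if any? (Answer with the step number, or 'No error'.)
Step 4

Step 4 is incorrect due to a sign flip.
The step shows: -2*u/cos(u**2)**2
The correct value should be: 2*u/cos(u**2)**2

Explanation: The sign of the whole expression was flipped: the term 2*u/cos(u**2)**2 was incorrectly written as -2*u/cos(u**2)**2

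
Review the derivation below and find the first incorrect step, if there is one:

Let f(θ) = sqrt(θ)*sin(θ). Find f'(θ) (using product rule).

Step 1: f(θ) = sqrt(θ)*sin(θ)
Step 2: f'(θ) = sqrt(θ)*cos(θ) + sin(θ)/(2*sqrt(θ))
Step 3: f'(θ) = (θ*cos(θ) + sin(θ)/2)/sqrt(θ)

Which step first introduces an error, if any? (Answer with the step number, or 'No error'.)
No error

All steps in this derivation are correct.
The final answer f'(θ) = (θ*cos(θ) + sin(θ)/2)/sqrt(θ) is valid.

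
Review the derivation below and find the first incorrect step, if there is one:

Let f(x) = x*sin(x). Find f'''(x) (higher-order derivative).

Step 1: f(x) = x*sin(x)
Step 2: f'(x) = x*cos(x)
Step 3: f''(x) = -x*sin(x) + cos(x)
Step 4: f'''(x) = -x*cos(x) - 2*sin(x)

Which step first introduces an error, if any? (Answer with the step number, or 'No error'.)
Step 2

Step 2 is incorrect due to a dropped term.
The step shows: x*cos(x)
The correct value should be: x*cos(x) + sin(x)

Explanation: A term was dropped: the term sin(x) was incorrectly omitted
The later steps are derived from this incorrect expression, so the error originates in Step 2.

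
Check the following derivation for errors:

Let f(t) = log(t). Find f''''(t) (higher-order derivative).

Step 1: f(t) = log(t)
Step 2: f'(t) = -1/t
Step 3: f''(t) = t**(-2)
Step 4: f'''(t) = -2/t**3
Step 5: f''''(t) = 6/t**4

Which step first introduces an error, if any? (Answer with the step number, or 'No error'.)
Step 2

Step 2 is incorrect due to a sign flip.
The step shows: -1/t
The correct value should be: 1/t

Explanation: The sign of the whole expression was flipped: the term 1/t was incorrectly written as -1/t
The later steps are derived from this incorrect expression, so the error originates in Step 2.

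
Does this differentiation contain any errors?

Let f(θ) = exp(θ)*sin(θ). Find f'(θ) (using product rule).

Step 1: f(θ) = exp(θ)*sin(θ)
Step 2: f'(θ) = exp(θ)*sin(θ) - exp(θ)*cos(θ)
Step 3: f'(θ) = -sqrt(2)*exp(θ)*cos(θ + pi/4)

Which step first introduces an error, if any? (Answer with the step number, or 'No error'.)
Step 2

Step 2 is incorrect due to a sign flip.
The step shows: exp(θ)*sin(θ) - exp(θ)*cos(θ)
The correct value should be: exp(θ)*sin(θ) + exp(θ)*cos(θ)

Explanation: The sign of one term was flipped: the term exp(θ)*cos(θ) was incorrectly written as -exp(θ)*cos(θ)
The later steps are derived from this incorrect expression, so the error originates in Step 2.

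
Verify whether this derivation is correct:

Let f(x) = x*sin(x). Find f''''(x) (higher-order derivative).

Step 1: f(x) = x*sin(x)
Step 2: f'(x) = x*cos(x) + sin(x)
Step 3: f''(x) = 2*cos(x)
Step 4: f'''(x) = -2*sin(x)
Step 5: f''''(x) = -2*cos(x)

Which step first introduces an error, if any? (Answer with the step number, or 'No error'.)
Step 3

Step 3 is incorrect due to a dropped term.
The step shows: 2*cos(x)
The correct value should be: -x*sin(x) + 2*cos(x)

Explanation: A term was dropped: the term -x*sin(x) was incorrectly omitted
The later steps are derived from this incorrect expression, so the error originates in Step 3.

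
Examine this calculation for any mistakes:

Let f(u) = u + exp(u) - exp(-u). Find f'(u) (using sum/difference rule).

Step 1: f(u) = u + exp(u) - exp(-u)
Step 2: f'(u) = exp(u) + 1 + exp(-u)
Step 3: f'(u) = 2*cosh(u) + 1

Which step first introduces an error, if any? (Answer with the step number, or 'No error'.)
No error

All steps in this derivation are correct.
The final answer f'(u) = 2*cosh(u) + 1 is valid.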